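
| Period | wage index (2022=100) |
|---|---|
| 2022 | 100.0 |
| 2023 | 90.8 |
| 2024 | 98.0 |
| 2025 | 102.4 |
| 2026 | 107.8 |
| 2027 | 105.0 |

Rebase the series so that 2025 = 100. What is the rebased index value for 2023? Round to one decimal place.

Rebased(2023) = 90.8 / 102.4 × 100 = 88.6719

88.7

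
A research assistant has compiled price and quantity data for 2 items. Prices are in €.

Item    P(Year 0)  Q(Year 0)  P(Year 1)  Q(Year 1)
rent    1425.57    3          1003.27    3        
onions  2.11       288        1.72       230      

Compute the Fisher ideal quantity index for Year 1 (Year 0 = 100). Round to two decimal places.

Laspeyres component (base-period weights):
ΣP(Year 0)Q(Year 1) = 1425.57×3 + 2.11×230 = 4276.71 + 485.3 = 4762.01
ΣP(Year 0)Q(Year 0) = 1425.57×3 + 2.11×288 = 4276.71 + 607.68 = 4884.39
L = 4762.01 / 4884.39 × 100 = 97.4945
Paasche component (current-period weights):
ΣP(Year 1)Q(Year 1) = 1003.27×3 + 1.72×230 = 3009.81 + 395.6 = 3405.41
ΣP(Year 1)Q(Year 0) = 1003.27×3 + 1.72×288 = 3009.81 + 495.36 = 3505.17
P = 3405.41 / 3505.17 × 100 = 97.1539
Fisher = √(L × P) = √(97.4945 × 97.1539) = 97.3240

97.32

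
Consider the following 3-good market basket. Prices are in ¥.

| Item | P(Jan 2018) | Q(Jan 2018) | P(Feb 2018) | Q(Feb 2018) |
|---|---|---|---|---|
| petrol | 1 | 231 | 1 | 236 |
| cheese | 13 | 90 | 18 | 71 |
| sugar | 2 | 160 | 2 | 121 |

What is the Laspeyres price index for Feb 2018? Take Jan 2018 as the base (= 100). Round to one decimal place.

Laspeyres price index uses base-period quantities as weights.
ΣP(Feb 2018)·Q(Jan 2018) = 1×231 + 18×90 + 2×160 = 231 + 1620 + 320 = 2171
ΣP(Jan 2018)·Q(Jan 2018) = 1×231 + 13×90 + 2×160 = 231 + 1170 + 320 = 1721
Index = 2171 / 1721 × 100 = 126.1476

126.1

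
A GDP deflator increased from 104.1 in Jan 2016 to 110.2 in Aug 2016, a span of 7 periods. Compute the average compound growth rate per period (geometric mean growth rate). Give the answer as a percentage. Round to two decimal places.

Growth factor = (110.2/104.1)^(1/7) = (1.058598)^(1/7) = 1.008168
Growth rate = 1.008168 − 1 = 0.008168 = 0.8168%

0.82%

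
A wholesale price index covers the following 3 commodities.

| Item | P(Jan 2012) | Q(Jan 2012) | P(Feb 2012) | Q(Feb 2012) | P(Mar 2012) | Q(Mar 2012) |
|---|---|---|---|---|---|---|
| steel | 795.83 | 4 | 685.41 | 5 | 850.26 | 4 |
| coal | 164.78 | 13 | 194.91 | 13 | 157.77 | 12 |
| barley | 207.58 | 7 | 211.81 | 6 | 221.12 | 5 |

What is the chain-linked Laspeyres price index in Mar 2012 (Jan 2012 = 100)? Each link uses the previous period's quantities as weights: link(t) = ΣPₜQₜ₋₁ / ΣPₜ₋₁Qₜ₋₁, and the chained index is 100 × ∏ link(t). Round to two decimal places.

Link Jan 2012→Feb 2012:
ΣP(Feb 2012)Q(Jan 2012) = 685.41×4 + 194.91×13 + 211.81×7 = 2741.64 + 2533.83 + 1482.67 = 6758.14
ΣP(Jan 2012)Q(Jan 2012) = 795.83×4 + 164.78×13 + 207.58×7 = 3183.32 + 2142.14 + 1453.06 = 6778.52
link = 6758.14/6778.52 = 0.996993
Link Feb 2012→Mar 2012:
ΣP(Mar 2012)Q(Feb 2012) = 850.26×5 + 157.77×13 + 221.12×6 = 4251.3 + 2051.01 + 1326.72 = 7629.03
ΣP(Feb 2012)Q(Feb 2012) = 685.41×5 + 194.91×13 + 211.81×6 = 3427.05 + 2533.83 + 1270.86 = 7231.74
link = 7629.03/7231.74 = 1.054937
Chained index = 100 × 0.996993 × 1.054937 = 105.1765

105.18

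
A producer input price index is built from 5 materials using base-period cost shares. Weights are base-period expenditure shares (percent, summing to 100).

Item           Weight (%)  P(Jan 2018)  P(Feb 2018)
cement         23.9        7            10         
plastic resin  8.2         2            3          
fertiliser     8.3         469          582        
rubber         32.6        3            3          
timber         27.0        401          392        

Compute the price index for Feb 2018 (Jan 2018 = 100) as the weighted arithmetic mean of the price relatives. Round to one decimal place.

cement: 23.9 × (10/7) = 23.9 × 1.428571 = 34.1429
plastic resin: 8.2 × (3/2) = 8.2 × 1.500000 = 12.3000
fertiliser: 8.3 × (582/469) = 8.3 × 1.240938 = 10.2998
rubber: 32.6 × (3/3) = 32.6 × 1.000000 = 32.6000
timber: 27.0 × (392/401) = 27.0 × 0.977556 = 26.3940
Index = Σ wᵢ·(p₁ᵢ/p₀ᵢ) = 34.1429 + 12.3000 + 10.2998 + 32.6000 + 26.3940 = 115.7367

115.7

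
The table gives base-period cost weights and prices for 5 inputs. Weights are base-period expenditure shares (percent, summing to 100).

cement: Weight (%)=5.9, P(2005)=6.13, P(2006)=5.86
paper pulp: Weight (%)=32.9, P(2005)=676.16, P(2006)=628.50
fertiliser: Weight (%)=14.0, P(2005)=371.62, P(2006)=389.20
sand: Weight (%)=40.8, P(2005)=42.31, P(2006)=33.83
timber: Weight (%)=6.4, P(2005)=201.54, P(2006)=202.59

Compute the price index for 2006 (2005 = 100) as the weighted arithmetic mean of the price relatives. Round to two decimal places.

cement: 5.9 × (5.86/6.13) = 5.9 × 0.955954 = 5.6401
paper pulp: 32.9 × (628.50/676.16) = 32.9 × 0.929514 = 30.5810
fertiliser: 14.0 × (389.20/371.62) = 14.0 × 1.047306 = 14.6623
sand: 40.8 × (33.83/42.31) = 40.8 × 0.799575 = 32.6226
timber: 6.4 × (202.59/201.54) = 6.4 × 1.005210 = 6.4333
Index = Σ wᵢ·(p₁ᵢ/p₀ᵢ) = 5.6401 + 30.5810 + 14.6623 + 32.6226 + 6.4333 = 89.9394

89.94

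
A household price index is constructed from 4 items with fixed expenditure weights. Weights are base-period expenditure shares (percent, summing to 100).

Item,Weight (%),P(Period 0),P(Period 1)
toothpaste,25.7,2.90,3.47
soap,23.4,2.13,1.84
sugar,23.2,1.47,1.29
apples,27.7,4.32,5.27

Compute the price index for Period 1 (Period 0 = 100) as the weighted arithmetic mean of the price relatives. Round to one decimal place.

105.1

toothpaste: 25.7 × (3.47/2.90) = 25.7 × 1.196552 = 30.7514
soap: 23.4 × (1.84/2.13) = 23.4 × 0.863850 = 20.2141
sugar: 23.2 × (1.29/1.47) = 23.2 × 0.877551 = 20.3592
apples: 27.7 × (5.27/4.32) = 27.7 × 1.219907 = 33.7914
Index = Σ wᵢ·(p₁ᵢ/p₀ᵢ) = 30.7514 + 20.2141 + 20.3592 + 33.7914 = 105.1161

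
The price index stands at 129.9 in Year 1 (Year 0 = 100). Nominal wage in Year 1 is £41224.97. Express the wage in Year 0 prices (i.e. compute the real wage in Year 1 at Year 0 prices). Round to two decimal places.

Real = Nominal ÷ (Index/100) = 41224.97 ÷ (129.9/100)
     = 41224.97 ÷ 1.299 = 31735.9276

31735.93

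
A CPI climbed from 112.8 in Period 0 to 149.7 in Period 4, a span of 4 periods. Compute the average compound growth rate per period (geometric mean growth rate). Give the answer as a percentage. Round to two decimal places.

Growth factor = (149.7/112.8)^(1/4) = (1.327128)^(1/4) = 1.073317
Growth rate = 1.073317 − 1 = 0.073317 = 7.3317%

7.33%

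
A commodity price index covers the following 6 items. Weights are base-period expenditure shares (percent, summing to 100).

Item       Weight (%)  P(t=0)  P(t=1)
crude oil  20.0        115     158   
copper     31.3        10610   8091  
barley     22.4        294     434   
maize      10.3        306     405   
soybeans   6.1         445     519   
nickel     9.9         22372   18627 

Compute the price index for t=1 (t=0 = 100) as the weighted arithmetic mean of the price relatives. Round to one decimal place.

113.4

crude oil: 20.0 × (158/115) = 20.0 × 1.373913 = 27.4783
copper: 31.3 × (8091/10610) = 31.3 × 0.762582 = 23.8688
barley: 22.4 × (434/294) = 22.4 × 1.476190 = 33.0667
maize: 10.3 × (405/306) = 10.3 × 1.323529 = 13.6324
soybeans: 6.1 × (519/445) = 6.1 × 1.166292 = 7.1144
nickel: 9.9 × (18627/22372) = 9.9 × 0.832603 = 8.2428
Index = Σ wᵢ·(p₁ᵢ/p₀ᵢ) = 27.4783 + 23.8688 + 33.0667 + 13.6324 + 7.1144 + 8.2428 = 113.4033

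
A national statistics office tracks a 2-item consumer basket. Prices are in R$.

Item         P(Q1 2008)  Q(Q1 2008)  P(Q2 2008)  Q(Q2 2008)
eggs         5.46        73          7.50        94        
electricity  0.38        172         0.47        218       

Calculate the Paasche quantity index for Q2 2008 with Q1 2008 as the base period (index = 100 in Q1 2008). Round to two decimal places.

Paasche quantity index uses current-period prices as weights.
ΣP(Q2 2008)·Q(Q2 2008) = 7.50×94 + 0.47×218 = 705 + 102.46 = 807.46
ΣP(Q2 2008)·Q(Q1 2008) = 7.50×73 + 0.47×172 = 547.5 + 80.84 = 628.34
Index = 807.46 / 628.34 × 100 = 128.5069

128.51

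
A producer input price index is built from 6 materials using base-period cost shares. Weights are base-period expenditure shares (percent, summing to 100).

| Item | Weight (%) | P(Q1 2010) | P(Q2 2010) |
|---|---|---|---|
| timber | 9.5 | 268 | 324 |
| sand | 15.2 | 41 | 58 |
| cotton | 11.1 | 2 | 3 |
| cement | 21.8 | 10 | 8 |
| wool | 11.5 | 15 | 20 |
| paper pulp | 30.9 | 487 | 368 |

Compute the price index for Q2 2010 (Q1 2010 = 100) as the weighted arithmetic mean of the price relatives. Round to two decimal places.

timber: 9.5 × (324/268) = 9.5 × 1.208955 = 11.4851
sand: 15.2 × (58/41) = 15.2 × 1.414634 = 21.5024
cotton: 11.1 × (3/2) = 11.1 × 1.500000 = 16.6500
cement: 21.8 × (8/10) = 21.8 × 0.800000 = 17.4400
wool: 11.5 × (20/15) = 11.5 × 1.333333 = 15.3333
paper pulp: 30.9 × (368/487) = 30.9 × 0.755647 = 23.3495
Index = Σ wᵢ·(p₁ᵢ/p₀ᵢ) = 11.4851 + 21.5024 + 16.6500 + 17.4400 + 15.3333 + 23.3495 = 105.7603

105.76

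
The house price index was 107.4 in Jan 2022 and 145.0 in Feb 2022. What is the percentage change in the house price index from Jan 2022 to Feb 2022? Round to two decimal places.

35.01%

Change = (145.0 − 107.4) / 107.4 × 100
       = 37.6 / 107.4 × 100 = 35.0093%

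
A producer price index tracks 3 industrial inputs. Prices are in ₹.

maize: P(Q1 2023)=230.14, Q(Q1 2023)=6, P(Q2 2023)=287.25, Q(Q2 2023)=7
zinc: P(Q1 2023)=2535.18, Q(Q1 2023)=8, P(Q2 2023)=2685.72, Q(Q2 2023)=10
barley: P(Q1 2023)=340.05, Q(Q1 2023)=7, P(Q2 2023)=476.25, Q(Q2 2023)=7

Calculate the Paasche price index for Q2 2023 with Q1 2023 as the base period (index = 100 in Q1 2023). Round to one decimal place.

Paasche price index uses current-period quantities as weights.
ΣP(Q2 2023)·Q(Q2 2023) = 287.25×7 + 2685.72×10 + 476.25×7 = 2010.75 + 26857.2 + 3333.75 = 32201.7
ΣP(Q1 2023)·Q(Q2 2023) = 230.14×7 + 2535.18×10 + 340.05×7 = 1610.98 + 25351.8 + 2380.35 = 29343.13
Index = 32201.7 / 29343.13 × 100 = 109.7419

109.7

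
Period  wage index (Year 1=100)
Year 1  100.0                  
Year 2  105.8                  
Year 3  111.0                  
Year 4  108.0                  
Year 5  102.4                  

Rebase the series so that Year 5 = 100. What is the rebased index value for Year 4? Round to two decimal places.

105.47

Rebased(Year 4) = 108.0 / 102.4 × 100 = 105.4688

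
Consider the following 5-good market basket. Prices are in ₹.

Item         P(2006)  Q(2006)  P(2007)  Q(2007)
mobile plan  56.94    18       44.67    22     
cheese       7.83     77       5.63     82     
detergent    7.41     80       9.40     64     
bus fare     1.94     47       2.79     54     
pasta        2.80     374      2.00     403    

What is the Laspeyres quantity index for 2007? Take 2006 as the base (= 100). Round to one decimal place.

Laspeyres quantity index uses base-period prices as weights.
ΣP(2006)·Q(2007) = 56.94×22 + 7.83×82 + 7.41×64 + 1.94×54 + 2.80×403 = 1252.68 + 642.06 + 474.24 + 104.76 + 1128.4 = 3602.14
ΣP(2006)·Q(2006) = 56.94×18 + 7.83×77 + 7.41×80 + 1.94×47 + 2.80×374 = 1024.92 + 602.91 + 592.8 + 91.18 + 1047.2 = 3359.01
Index = 3602.14 / 3359.01 × 100 = 107.2381

107.2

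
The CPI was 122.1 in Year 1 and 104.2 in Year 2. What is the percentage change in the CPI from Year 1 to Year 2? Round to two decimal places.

Change = (104.2 − 122.1) / 122.1 × 100
       = -17.9 / 122.1 × 100 = -14.6601%

-14.66%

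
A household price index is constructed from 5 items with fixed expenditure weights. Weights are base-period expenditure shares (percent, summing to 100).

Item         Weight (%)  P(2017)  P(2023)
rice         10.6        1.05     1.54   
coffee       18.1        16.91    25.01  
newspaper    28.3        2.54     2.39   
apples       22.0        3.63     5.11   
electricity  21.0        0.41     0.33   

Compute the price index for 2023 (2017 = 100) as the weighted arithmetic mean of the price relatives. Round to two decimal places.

rice: 10.6 × (1.54/1.05) = 10.6 × 1.466667 = 15.5467
coffee: 18.1 × (25.01/16.91) = 18.1 × 1.479007 = 26.7700
newspaper: 28.3 × (2.39/2.54) = 28.3 × 0.940945 = 26.6287
apples: 22.0 × (5.11/3.63) = 22.0 × 1.407713 = 30.9697
electricity: 21.0 × (0.33/0.41) = 21.0 × 0.804878 = 16.9024
Index = Σ wᵢ·(p₁ᵢ/p₀ᵢ) = 15.5467 + 26.7700 + 26.6287 + 30.9697 + 16.9024 = 116.8176

116.82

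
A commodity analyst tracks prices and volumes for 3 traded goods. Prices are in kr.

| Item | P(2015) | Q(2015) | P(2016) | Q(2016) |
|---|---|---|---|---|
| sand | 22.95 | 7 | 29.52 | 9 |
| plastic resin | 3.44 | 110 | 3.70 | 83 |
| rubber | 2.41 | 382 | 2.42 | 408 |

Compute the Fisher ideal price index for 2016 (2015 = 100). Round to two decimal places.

Laspeyres component (base-period weights):
ΣP(2016)Q(2015) = 29.52×7 + 3.70×110 + 2.42×382 = 206.64 + 407 + 924.44 = 1538.08
ΣP(2015)Q(2015) = 22.95×7 + 3.44×110 + 2.41×382 = 160.65 + 378.4 + 920.62 = 1459.67
L = 1538.08 / 1459.67 × 100 = 105.3718
Paasche component (current-period weights):
ΣP(2016)Q(2016) = 29.52×9 + 3.70×83 + 2.42×408 = 265.68 + 307.1 + 987.36 = 1560.14
ΣP(2015)Q(2016) = 22.95×9 + 3.44×83 + 2.41×408 = 206.55 + 285.52 + 983.28 = 1475.35
P = 1560.14 / 1475.35 × 100 = 105.7471
Fisher = √(L × P) = √(105.3718 × 105.7471) = 105.5593

105.56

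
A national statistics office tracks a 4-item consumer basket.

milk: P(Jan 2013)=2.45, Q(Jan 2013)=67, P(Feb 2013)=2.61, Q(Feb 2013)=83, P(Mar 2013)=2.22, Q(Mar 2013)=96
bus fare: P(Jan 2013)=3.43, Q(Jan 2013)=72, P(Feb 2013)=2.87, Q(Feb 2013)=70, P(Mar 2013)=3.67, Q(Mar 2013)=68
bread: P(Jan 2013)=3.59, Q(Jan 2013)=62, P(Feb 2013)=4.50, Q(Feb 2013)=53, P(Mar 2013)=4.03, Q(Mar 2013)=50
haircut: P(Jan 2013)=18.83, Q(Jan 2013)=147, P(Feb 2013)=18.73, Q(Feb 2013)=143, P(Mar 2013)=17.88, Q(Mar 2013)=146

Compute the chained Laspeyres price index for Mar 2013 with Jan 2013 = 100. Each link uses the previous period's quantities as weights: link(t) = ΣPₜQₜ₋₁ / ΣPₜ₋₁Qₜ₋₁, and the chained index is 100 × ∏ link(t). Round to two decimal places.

Link Jan 2013→Feb 2013:
ΣP(Feb 2013)Q(Jan 2013) = 2.61×67 + 2.87×72 + 4.50×62 + 18.73×147 = 174.87 + 206.64 + 279 + 2753.31 = 3413.82
ΣP(Jan 2013)Q(Jan 2013) = 2.45×67 + 3.43×72 + 3.59×62 + 18.83×147 = 164.15 + 246.96 + 222.58 + 2768.01 = 3401.7
link = 3413.82/3401.7 = 1.003563
Link Feb 2013→Mar 2013:
ΣP(Mar 2013)Q(Feb 2013) = 2.22×83 + 3.67×70 + 4.03×53 + 17.88×143 = 184.26 + 256.9 + 213.59 + 2556.84 = 3211.59
ΣP(Feb 2013)Q(Feb 2013) = 2.61×83 + 2.87×70 + 4.50×53 + 18.73×143 = 216.63 + 200.9 + 238.5 + 2678.39 = 3334.42
link = 3211.59/3334.42 = 0.963163
Chained index = 100 × 1.003563 × 0.963163 = 96.6595

96.66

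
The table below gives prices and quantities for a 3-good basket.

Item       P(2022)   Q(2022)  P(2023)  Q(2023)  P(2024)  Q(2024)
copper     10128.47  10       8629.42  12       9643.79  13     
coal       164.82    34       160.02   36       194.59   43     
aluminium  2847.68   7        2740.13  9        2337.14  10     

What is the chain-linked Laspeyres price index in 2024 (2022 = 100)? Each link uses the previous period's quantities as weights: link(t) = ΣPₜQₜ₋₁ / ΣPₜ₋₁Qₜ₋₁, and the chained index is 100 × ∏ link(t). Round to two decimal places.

93.85

Link 2022→2023:
ΣP(2023)Q(2022) = 8629.42×10 + 160.02×34 + 2740.13×7 = 86294.2 + 5440.68 + 19180.91 = 110915.79
ΣP(2022)Q(2022) = 10128.47×10 + 164.82×34 + 2847.68×7 = 101284.7 + 5603.88 + 19933.76 = 126822.34
link = 110915.79/126822.34 = 0.874576
Link 2023→2024:
ΣP(2024)Q(2023) = 9643.79×12 + 194.59×36 + 2337.14×9 = 115725.48 + 7005.24 + 21034.26 = 143764.98
ΣP(2023)Q(2023) = 8629.42×12 + 160.02×36 + 2740.13×9 = 103553.04 + 5760.72 + 24661.17 = 133974.93
link = 143764.98/133974.93 = 1.073074
Chained index = 100 × 0.874576 × 1.073074 = 93.8485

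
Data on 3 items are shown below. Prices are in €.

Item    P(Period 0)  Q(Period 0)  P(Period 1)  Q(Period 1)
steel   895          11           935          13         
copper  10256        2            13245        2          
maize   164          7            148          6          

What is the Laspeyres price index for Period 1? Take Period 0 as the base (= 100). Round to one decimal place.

Laspeyres price index uses base-period quantities as weights.
ΣP(Period 1)·Q(Period 0) = 935×11 + 13245×2 + 148×7 = 10285 + 26490 + 1036 = 37811
ΣP(Period 0)·Q(Period 0) = 895×11 + 10256×2 + 164×7 = 9845 + 20512 + 1148 = 31505
Index = 37811 / 31505 × 100 = 120.0159

120.0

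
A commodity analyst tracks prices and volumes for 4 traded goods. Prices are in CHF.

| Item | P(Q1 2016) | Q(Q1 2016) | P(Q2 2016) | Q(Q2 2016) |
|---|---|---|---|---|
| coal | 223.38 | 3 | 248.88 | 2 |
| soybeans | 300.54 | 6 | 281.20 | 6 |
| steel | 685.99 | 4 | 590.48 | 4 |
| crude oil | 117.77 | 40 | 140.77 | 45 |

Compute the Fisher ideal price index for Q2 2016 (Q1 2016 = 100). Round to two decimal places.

105.37

Laspeyres component (base-period weights):
ΣP(Q2 2016)Q(Q1 2016) = 248.88×3 + 281.20×6 + 590.48×4 + 140.77×40 = 746.64 + 1687.2 + 2361.92 + 5630.8 = 10426.56
ΣP(Q1 2016)Q(Q1 2016) = 223.38×3 + 300.54×6 + 685.99×4 + 117.77×40 = 670.14 + 1803.24 + 2743.96 + 4710.8 = 9928.14
L = 10426.56 / 9928.14 × 100 = 105.0203
Paasche component (current-period weights):
ΣP(Q2 2016)Q(Q2 2016) = 248.88×2 + 281.20×6 + 590.48×4 + 140.77×45 = 497.76 + 1687.2 + 2361.92 + 6334.65 = 10881.53
ΣP(Q1 2016)Q(Q2 2016) = 223.38×2 + 300.54×6 + 685.99×4 + 117.77×45 = 446.76 + 1803.24 + 2743.96 + 5299.65 = 10293.61
P = 10881.53 / 10293.61 × 100 = 105.7115
Fisher = √(L × P) = √(105.0203 × 105.7115) = 105.3653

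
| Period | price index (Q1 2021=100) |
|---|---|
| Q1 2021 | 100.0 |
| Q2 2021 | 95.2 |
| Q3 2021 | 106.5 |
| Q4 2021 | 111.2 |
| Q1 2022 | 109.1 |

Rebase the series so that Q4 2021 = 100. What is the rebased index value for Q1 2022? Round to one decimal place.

Rebased(Q1 2022) = 109.1 / 111.2 × 100 = 98.1115

98.1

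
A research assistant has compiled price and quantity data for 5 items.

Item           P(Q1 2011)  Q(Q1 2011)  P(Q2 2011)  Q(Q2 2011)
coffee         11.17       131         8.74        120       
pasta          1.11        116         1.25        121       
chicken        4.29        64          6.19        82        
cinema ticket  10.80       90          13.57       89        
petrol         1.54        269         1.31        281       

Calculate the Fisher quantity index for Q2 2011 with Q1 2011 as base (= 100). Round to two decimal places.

99.86

Laspeyres component (base-period weights):
ΣP(Q1 2011)Q(Q2 2011) = 11.17×120 + 1.11×121 + 4.29×82 + 10.80×89 + 1.54×281 = 1340.4 + 134.31 + 351.78 + 961.2 + 432.74 = 3220.43
ΣP(Q1 2011)Q(Q1 2011) = 11.17×131 + 1.11×116 + 4.29×64 + 10.80×90 + 1.54×269 = 1463.27 + 128.76 + 274.56 + 972 + 414.26 = 3252.85
L = 3220.43 / 3252.85 × 100 = 99.0033
Paasche component (current-period weights):
ΣP(Q2 2011)Q(Q2 2011) = 8.74×120 + 1.25×121 + 6.19×82 + 13.57×89 + 1.31×281 = 1048.8 + 151.25 + 507.58 + 1207.73 + 368.11 = 3283.47
ΣP(Q2 2011)Q(Q1 2011) = 8.74×131 + 1.25×116 + 6.19×64 + 13.57×90 + 1.31×269 = 1144.94 + 145 + 396.16 + 1221.3 + 352.39 = 3259.79
P = 3283.47 / 3259.79 × 100 = 100.7264
Fisher = √(L × P) = √(99.0033 × 100.7264) = 99.8612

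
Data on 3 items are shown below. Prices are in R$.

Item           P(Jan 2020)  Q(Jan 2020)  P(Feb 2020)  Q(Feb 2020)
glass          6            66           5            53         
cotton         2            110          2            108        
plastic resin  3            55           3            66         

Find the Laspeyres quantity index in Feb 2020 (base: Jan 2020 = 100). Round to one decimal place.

93.7

Laspeyres quantity index uses base-period prices as weights.
ΣP(Jan 2020)·Q(Feb 2020) = 6×53 + 2×108 + 3×66 = 318 + 216 + 198 = 732
ΣP(Jan 2020)·Q(Jan 2020) = 6×66 + 2×110 + 3×55 = 396 + 220 + 165 = 781
Index = 732 / 781 × 100 = 93.7260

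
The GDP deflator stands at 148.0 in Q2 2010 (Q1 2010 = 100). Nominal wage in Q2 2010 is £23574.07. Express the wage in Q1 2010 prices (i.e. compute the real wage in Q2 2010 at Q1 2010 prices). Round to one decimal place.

15928.4

Real = Nominal ÷ (Index/100) = 23574.07 ÷ (148.0/100)
     = 23574.07 ÷ 1.480 = 15928.4257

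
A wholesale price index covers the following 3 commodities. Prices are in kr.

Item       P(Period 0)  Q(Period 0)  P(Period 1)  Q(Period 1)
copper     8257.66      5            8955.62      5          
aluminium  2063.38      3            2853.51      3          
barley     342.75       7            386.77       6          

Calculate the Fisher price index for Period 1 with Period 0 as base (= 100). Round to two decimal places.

112.37

Laspeyres component (base-period weights):
ΣP(Period 1)Q(Period 0) = 8955.62×5 + 2853.51×3 + 386.77×7 = 44778.1 + 8560.53 + 2707.39 = 56046.02
ΣP(Period 0)Q(Period 0) = 8257.66×5 + 2063.38×3 + 342.75×7 = 41288.3 + 6190.14 + 2399.25 = 49877.69
L = 56046.02 / 49877.69 × 100 = 112.3669
Paasche component (current-period weights):
ΣP(Period 1)Q(Period 1) = 8955.62×5 + 2853.51×3 + 386.77×6 = 44778.1 + 8560.53 + 2320.62 = 55659.25
ΣP(Period 0)Q(Period 1) = 8257.66×5 + 2063.38×3 + 342.75×6 = 41288.3 + 6190.14 + 2056.5 = 49534.94
P = 55659.25 / 49534.94 × 100 = 112.3636
Fisher = √(L × P) = √(112.3669 × 112.3636) = 112.3653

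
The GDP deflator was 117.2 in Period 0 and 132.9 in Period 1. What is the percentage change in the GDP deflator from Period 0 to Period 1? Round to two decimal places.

13.40%

Change = (132.9 − 117.2) / 117.2 × 100
       = 15.7 / 117.2 × 100 = 13.3959%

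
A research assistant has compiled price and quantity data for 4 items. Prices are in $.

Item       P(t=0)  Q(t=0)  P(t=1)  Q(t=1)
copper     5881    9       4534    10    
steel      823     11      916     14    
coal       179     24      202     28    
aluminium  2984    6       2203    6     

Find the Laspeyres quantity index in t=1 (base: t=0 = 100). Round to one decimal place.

110.8

Laspeyres quantity index uses base-period prices as weights.
ΣP(t=0)·Q(t=1) = 5881×10 + 823×14 + 179×28 + 2984×6 = 58810 + 11522 + 5012 + 17904 = 93248
ΣP(t=0)·Q(t=0) = 5881×9 + 823×11 + 179×24 + 2984×6 = 52929 + 9053 + 4296 + 17904 = 84182
Index = 93248 / 84182 × 100 = 110.7695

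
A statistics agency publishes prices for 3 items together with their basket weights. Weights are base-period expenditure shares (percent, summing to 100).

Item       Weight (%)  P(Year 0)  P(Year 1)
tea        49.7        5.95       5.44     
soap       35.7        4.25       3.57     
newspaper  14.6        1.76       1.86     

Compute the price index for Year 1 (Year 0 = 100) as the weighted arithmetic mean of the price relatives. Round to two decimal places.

90.86

tea: 49.7 × (5.44/5.95) = 49.7 × 0.914286 = 45.4400
soap: 35.7 × (3.57/4.25) = 35.7 × 0.840000 = 29.9880
newspaper: 14.6 × (1.86/1.76) = 14.6 × 1.056818 = 15.4295
Index = Σ wᵢ·(p₁ᵢ/p₀ᵢ) = 45.4400 + 29.9880 + 15.4295 = 90.8575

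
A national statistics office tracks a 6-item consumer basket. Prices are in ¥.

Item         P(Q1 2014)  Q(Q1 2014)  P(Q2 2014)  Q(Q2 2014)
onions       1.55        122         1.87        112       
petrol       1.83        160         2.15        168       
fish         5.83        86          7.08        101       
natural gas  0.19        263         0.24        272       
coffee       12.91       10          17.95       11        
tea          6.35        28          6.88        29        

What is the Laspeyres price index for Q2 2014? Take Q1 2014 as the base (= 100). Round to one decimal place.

120.6

Laspeyres price index uses base-period quantities as weights.
ΣP(Q2 2014)·Q(Q1 2014) = 1.87×122 + 2.15×160 + 7.08×86 + 0.24×263 + 17.95×10 + 6.88×28 = 228.14 + 344 + 608.88 + 63.12 + 179.5 + 192.64 = 1616.28
ΣP(Q1 2014)·Q(Q1 2014) = 1.55×122 + 1.83×160 + 5.83×86 + 0.19×263 + 12.91×10 + 6.35×28 = 189.1 + 292.8 + 501.38 + 49.97 + 129.1 + 177.8 = 1340.15
Index = 1616.28 / 1340.15 × 100 = 120.6044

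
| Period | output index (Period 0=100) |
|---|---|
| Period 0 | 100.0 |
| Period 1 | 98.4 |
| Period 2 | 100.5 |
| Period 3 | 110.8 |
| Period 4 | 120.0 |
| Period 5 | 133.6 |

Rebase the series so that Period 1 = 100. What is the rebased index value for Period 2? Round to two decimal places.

Rebased(Period 2) = 100.5 / 98.4 × 100 = 102.1341

102.13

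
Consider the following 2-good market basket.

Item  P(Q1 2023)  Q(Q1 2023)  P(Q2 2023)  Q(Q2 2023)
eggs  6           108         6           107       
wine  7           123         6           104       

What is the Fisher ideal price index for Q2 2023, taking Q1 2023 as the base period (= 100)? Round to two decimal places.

92.13

Laspeyres component (base-period weights):
ΣP(Q2 2023)Q(Q1 2023) = 6×108 + 6×123 = 648 + 738 = 1386
ΣP(Q1 2023)Q(Q1 2023) = 6×108 + 7×123 = 648 + 861 = 1509
L = 1386 / 1509 × 100 = 91.8489
Paasche component (current-period weights):
ΣP(Q2 2023)Q(Q2 2023) = 6×107 + 6×104 = 642 + 624 = 1266
ΣP(Q1 2023)Q(Q2 2023) = 6×107 + 7×104 = 642 + 728 = 1370
P = 1266 / 1370 × 100 = 92.4088
Fisher = √(L × P) = √(91.8489 × 92.4088) = 92.1284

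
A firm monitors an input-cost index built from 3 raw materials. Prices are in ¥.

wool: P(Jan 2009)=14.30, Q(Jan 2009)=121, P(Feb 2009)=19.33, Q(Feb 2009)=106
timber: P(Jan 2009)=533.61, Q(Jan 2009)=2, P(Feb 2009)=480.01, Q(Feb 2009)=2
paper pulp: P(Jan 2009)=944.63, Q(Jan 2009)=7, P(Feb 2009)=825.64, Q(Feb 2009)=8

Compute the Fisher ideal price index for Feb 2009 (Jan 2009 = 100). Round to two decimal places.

Laspeyres component (base-period weights):
ΣP(Feb 2009)Q(Jan 2009) = 19.33×121 + 480.01×2 + 825.64×7 = 2338.93 + 960.02 + 5779.48 = 9078.43
ΣP(Jan 2009)Q(Jan 2009) = 14.30×121 + 533.61×2 + 944.63×7 = 1730.3 + 1067.22 + 6612.41 = 9409.93
L = 9078.43 / 9409.93 × 100 = 96.4771
Paasche component (current-period weights):
ΣP(Feb 2009)Q(Feb 2009) = 19.33×106 + 480.01×2 + 825.64×8 = 2048.98 + 960.02 + 6605.12 = 9614.12
ΣP(Jan 2009)Q(Feb 2009) = 14.30×106 + 533.61×2 + 944.63×8 = 1515.8 + 1067.22 + 7557.04 = 10140.06
P = 9614.12 / 10140.06 × 100 = 94.8132
Fisher = √(L × P) = √(96.4771 × 94.8132) = 95.6416

95.64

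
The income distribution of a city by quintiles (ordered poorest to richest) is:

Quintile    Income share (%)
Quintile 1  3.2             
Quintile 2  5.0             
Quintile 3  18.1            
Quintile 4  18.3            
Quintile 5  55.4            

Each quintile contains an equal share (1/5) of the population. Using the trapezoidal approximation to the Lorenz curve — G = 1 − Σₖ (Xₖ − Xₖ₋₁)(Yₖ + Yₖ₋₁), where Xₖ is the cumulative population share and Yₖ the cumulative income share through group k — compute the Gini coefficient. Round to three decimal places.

0.471

Cumulative income shares Yₖ: 0.0320, 0.0820, 0.2630, 0.4460, 1.0000
Σ (Xₖ−Xₖ₋₁)(Yₖ+Yₖ₋₁) = (1/5)(0.0320+0.0000) + (1/5)(0.0820+0.0320) + (1/5)(0.2630+0.0820) + (1/5)(0.4460+0.2630) + (1/5)(1.0000+0.4460)
  = 0.0064 + 0.0228 + 0.0690 + 0.1418 + 0.2892 = 0.5292
G = 1 − 0.5292 = 0.4708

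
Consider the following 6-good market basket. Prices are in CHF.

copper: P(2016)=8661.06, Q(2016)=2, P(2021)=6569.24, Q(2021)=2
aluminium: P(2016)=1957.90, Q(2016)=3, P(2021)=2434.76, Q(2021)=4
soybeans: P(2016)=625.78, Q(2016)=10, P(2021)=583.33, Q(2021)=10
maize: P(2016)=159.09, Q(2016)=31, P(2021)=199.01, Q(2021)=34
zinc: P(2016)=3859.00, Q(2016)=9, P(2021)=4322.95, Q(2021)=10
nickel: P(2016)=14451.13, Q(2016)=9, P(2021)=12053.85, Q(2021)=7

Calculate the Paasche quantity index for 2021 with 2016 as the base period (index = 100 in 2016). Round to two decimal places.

Paasche quantity index uses current-period prices as weights.
ΣP(2021)·Q(2021) = 6569.24×2 + 2434.76×4 + 583.33×10 + 199.01×34 + 4322.95×10 + 12053.85×7 = 13138.48 + 9739.04 + 5833.3 + 6766.34 + 43229.5 + 84376.95 = 163083.61
ΣP(2021)·Q(2016) = 6569.24×2 + 2434.76×3 + 583.33×10 + 199.01×31 + 4322.95×9 + 12053.85×9 = 13138.48 + 7304.28 + 5833.3 + 6169.31 + 38906.55 + 108484.65 = 179836.57
Index = 163083.61 / 179836.57 × 100 = 90.6843

90.68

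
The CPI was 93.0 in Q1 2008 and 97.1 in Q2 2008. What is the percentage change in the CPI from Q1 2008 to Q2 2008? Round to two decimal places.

4.41%

Change = (97.1 − 93.0) / 93.0 × 100
       = 4.1 / 93.0 × 100 = 4.4086%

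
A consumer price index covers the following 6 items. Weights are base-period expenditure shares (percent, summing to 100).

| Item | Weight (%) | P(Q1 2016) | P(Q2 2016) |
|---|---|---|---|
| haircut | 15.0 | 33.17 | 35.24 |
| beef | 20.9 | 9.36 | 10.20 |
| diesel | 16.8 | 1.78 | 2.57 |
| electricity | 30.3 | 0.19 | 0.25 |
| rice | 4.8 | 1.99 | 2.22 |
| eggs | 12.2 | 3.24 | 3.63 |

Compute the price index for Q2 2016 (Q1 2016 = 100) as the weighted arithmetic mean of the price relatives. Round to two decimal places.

haircut: 15.0 × (35.24/33.17) = 15.0 × 1.062406 = 15.9361
beef: 20.9 × (10.20/9.36) = 20.9 × 1.089744 = 22.7756
diesel: 16.8 × (2.57/1.78) = 16.8 × 1.443820 = 24.2562
electricity: 30.3 × (0.25/0.19) = 30.3 × 1.315789 = 39.8684
rice: 4.8 × (2.22/1.99) = 4.8 × 1.115578 = 5.3548
eggs: 12.2 × (3.63/3.24) = 12.2 × 1.120370 = 13.6685
Index = Σ wᵢ·(p₁ᵢ/p₀ᵢ) = 15.9361 + 22.7756 + 24.2562 + 39.8684 + 5.3548 + 13.6685 = 121.8596

121.86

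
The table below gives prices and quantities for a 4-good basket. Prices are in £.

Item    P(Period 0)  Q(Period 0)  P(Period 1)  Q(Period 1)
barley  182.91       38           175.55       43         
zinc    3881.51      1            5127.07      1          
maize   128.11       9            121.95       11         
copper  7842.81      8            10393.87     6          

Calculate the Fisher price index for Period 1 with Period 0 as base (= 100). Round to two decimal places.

Laspeyres component (base-period weights):
ΣP(Period 1)Q(Period 0) = 175.55×38 + 5127.07×1 + 121.95×9 + 10393.87×8 = 6670.9 + 5127.07 + 1097.55 + 83150.96 = 96046.48
ΣP(Period 0)Q(Period 0) = 182.91×38 + 3881.51×1 + 128.11×9 + 7842.81×8 = 6950.58 + 3881.51 + 1152.99 + 62742.48 = 74727.56
L = 96046.48 / 74727.56 × 100 = 128.5289
Paasche component (current-period weights):
ΣP(Period 1)Q(Period 1) = 175.55×43 + 5127.07×1 + 121.95×11 + 10393.87×6 = 7548.65 + 5127.07 + 1341.45 + 62363.22 = 76380.39
ΣP(Period 0)Q(Period 1) = 182.91×43 + 3881.51×1 + 128.11×11 + 7842.81×6 = 7865.13 + 3881.51 + 1409.21 + 47056.86 = 60212.71
P = 76380.39 / 60212.71 × 100 = 126.8509
Fisher = √(L × P) = √(128.5289 × 126.8509) = 127.6871

127.69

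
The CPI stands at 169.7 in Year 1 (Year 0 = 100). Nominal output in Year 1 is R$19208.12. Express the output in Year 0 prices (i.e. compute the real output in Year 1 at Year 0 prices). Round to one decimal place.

11318.9

Real = Nominal ÷ (Index/100) = 19208.12 ÷ (169.7/100)
     = 19208.12 ÷ 1.697 = 11318.8686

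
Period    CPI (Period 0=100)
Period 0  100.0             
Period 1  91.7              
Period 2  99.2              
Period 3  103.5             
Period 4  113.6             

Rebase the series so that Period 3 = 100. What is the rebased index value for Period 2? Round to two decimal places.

95.85

Rebased(Period 2) = 99.2 / 103.5 × 100 = 95.8454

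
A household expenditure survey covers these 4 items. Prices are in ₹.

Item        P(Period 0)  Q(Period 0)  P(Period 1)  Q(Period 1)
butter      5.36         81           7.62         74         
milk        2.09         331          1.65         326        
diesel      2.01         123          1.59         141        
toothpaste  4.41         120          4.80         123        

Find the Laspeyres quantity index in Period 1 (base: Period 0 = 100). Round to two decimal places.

100.08

Laspeyres quantity index uses base-period prices as weights.
ΣP(Period 0)·Q(Period 1) = 5.36×74 + 2.09×326 + 2.01×141 + 4.41×123 = 396.64 + 681.34 + 283.41 + 542.43 = 1903.82
ΣP(Period 0)·Q(Period 0) = 5.36×81 + 2.09×331 + 2.01×123 + 4.41×120 = 434.16 + 691.79 + 247.23 + 529.2 = 1902.38
Index = 1903.82 / 1902.38 × 100 = 100.0757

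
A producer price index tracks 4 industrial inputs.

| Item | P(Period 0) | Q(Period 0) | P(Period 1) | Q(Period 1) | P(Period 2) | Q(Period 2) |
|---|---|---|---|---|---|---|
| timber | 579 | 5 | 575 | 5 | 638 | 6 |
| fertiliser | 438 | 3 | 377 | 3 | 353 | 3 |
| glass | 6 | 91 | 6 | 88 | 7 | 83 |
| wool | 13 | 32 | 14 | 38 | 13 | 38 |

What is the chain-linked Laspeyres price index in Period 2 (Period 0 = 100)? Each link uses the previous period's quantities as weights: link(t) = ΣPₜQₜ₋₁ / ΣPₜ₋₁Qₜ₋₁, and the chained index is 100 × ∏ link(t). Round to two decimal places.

102.29

Link Period 0→Period 1:
ΣP(Period 1)Q(Period 0) = 575×5 + 377×3 + 6×91 + 14×32 = 2875 + 1131 + 546 + 448 = 5000
ΣP(Period 0)Q(Period 0) = 579×5 + 438×3 + 6×91 + 13×32 = 2895 + 1314 + 546 + 416 = 5171
link = 5000/5171 = 0.966931
Link Period 1→Period 2:
ΣP(Period 2)Q(Period 1) = 638×5 + 353×3 + 7×88 + 13×38 = 3190 + 1059 + 616 + 494 = 5359
ΣP(Period 1)Q(Period 1) = 575×5 + 377×3 + 6×88 + 14×38 = 2875 + 1131 + 528 + 532 = 5066
link = 5359/5066 = 1.057837
Chained index = 100 × 0.966931 × 1.057837 = 102.2855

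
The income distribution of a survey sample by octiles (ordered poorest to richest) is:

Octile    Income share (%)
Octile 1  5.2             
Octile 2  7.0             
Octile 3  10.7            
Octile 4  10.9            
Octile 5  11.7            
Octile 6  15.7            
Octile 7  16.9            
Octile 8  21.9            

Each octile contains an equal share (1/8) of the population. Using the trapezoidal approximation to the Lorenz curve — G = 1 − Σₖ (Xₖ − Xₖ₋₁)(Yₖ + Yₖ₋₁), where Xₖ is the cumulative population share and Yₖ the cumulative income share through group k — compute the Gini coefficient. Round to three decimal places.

Cumulative income shares Yₖ: 0.0520, 0.1220, 0.2290, 0.3380, 0.4550, 0.6120, 0.7810, 1.0000
Σ (Xₖ−Xₖ₋₁)(Yₖ+Yₖ₋₁) = (1/8)(0.0520+0.0000) + (1/8)(0.1220+0.0520) + (1/8)(0.2290+0.1220) + (1/8)(0.3380+0.2290) + (1/8)(0.4550+0.3380) + (1/8)(0.6120+0.4550) + (1/8)(0.7810+0.6120) + (1/8)(1.0000+0.7810)
  = 0.0065 + 0.0218 + 0.0439 + 0.0709 + 0.0991 + 0.1334 + 0.1741 + 0.2226 = 0.7722
G = 1 − 0.7722 = 0.2278

0.228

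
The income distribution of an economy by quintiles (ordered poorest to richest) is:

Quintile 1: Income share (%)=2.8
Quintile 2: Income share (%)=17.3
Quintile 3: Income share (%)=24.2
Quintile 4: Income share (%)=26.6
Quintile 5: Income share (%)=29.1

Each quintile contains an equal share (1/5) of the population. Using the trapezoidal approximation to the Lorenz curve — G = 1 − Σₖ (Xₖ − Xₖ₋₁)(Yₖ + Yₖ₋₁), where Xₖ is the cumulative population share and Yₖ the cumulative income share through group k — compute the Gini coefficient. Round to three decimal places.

Cumulative income shares Yₖ: 0.0280, 0.2010, 0.4430, 0.7090, 1.0000
Σ (Xₖ−Xₖ₋₁)(Yₖ+Yₖ₋₁) = (1/5)(0.0280+0.0000) + (1/5)(0.2010+0.0280) + (1/5)(0.4430+0.2010) + (1/5)(0.7090+0.4430) + (1/5)(1.0000+0.7090)
  = 0.0056 + 0.0458 + 0.1288 + 0.2304 + 0.3418 = 0.7524
G = 1 − 0.7524 = 0.2476

0.248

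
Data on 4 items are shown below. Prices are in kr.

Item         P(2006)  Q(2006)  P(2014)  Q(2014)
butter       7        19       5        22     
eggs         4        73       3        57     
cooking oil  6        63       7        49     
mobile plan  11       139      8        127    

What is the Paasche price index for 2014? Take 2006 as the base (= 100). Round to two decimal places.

79.11

Paasche price index uses current-period quantities as weights.
ΣP(2014)·Q(2014) = 5×22 + 3×57 + 7×49 + 8×127 = 110 + 171 + 343 + 1016 = 1640
ΣP(2006)·Q(2014) = 7×22 + 4×57 + 6×49 + 11×127 = 154 + 228 + 294 + 1397 = 2073
Index = 1640 / 2073 × 100 = 79.1124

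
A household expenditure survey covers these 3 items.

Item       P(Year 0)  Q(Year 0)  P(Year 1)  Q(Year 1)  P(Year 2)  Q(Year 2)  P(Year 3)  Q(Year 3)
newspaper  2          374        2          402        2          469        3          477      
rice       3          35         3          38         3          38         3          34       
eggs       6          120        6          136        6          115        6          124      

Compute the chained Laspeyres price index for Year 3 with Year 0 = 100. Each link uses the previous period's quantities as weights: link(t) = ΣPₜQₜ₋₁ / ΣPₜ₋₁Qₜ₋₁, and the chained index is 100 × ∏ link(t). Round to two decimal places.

126.92

Link Year 0→Year 1:
ΣP(Year 1)Q(Year 0) = 2×374 + 3×35 + 6×120 = 748 + 105 + 720 = 1573
ΣP(Year 0)Q(Year 0) = 2×374 + 3×35 + 6×120 = 748 + 105 + 720 = 1573
link = 1573/1573 = 1.000000
Link Year 1→Year 2:
ΣP(Year 2)Q(Year 1) = 2×402 + 3×38 + 6×136 = 804 + 114 + 816 = 1734
ΣP(Year 1)Q(Year 1) = 2×402 + 3×38 + 6×136 = 804 + 114 + 816 = 1734
link = 1734/1734 = 1.000000
Link Year 2→Year 3:
ΣP(Year 3)Q(Year 2) = 3×469 + 3×38 + 6×115 = 1407 + 114 + 690 = 2211
ΣP(Year 2)Q(Year 2) = 2×469 + 3×38 + 6×115 = 938 + 114 + 690 = 1742
link = 2211/1742 = 1.269231
Chained index = 100 × 1.000000 × 1.000000 × 1.269231 = 126.9231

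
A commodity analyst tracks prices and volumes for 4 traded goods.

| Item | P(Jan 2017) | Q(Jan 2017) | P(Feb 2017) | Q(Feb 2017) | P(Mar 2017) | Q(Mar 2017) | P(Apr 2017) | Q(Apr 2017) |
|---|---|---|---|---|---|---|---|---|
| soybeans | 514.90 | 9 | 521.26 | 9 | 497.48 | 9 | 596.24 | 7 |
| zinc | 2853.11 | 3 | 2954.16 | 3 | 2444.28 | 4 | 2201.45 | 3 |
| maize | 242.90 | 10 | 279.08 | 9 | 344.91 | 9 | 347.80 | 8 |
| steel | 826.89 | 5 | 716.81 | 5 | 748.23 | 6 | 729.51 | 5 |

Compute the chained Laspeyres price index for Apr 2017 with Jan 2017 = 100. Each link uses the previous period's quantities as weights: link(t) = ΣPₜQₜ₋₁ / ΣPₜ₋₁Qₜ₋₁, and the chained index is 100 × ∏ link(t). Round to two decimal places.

95.03

Link Jan 2017→Feb 2017:
ΣP(Feb 2017)Q(Jan 2017) = 521.26×9 + 2954.16×3 + 279.08×10 + 716.81×5 = 4691.34 + 8862.48 + 2790.8 + 3584.05 = 19928.67
ΣP(Jan 2017)Q(Jan 2017) = 514.90×9 + 2853.11×3 + 242.90×10 + 826.89×5 = 4634.1 + 8559.33 + 2429 + 4134.45 = 19756.88
link = 19928.67/19756.88 = 1.008695
Link Feb 2017→Mar 2017:
ΣP(Mar 2017)Q(Feb 2017) = 497.48×9 + 2444.28×3 + 344.91×9 + 748.23×5 = 4477.32 + 7332.84 + 3104.19 + 3741.15 = 18655.5
ΣP(Feb 2017)Q(Feb 2017) = 521.26×9 + 2954.16×3 + 279.08×9 + 716.81×5 = 4691.34 + 8862.48 + 2511.72 + 3584.05 = 19649.59
link = 18655.5/19649.59 = 0.949409
Link Mar 2017→Apr 2017:
ΣP(Apr 2017)Q(Mar 2017) = 596.24×9 + 2201.45×4 + 347.80×9 + 729.51×6 = 5366.16 + 8805.8 + 3130.2 + 4377.06 = 21679.22
ΣP(Mar 2017)Q(Mar 2017) = 497.48×9 + 2444.28×4 + 344.91×9 + 748.23×6 = 4477.32 + 9777.12 + 3104.19 + 4489.38 = 21848.01
link = 21679.22/21848.01 = 0.992274
Chained index = 100 × 1.008695 × 0.949409 × 0.992274 = 95.0266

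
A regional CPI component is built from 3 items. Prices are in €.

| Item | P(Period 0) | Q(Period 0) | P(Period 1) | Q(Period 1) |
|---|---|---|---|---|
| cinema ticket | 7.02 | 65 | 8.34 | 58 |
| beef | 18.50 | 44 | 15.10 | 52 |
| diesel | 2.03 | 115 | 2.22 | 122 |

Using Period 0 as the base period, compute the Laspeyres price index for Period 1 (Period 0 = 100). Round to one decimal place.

Laspeyres price index uses base-period quantities as weights.
ΣP(Period 1)·Q(Period 0) = 8.34×65 + 15.10×44 + 2.22×115 = 542.1 + 664.4 + 255.3 = 1461.8
ΣP(Period 0)·Q(Period 0) = 7.02×65 + 18.50×44 + 2.03×115 = 456.3 + 814 + 233.45 = 1503.75
Index = 1461.8 / 1503.75 × 100 = 97.2103

97.2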